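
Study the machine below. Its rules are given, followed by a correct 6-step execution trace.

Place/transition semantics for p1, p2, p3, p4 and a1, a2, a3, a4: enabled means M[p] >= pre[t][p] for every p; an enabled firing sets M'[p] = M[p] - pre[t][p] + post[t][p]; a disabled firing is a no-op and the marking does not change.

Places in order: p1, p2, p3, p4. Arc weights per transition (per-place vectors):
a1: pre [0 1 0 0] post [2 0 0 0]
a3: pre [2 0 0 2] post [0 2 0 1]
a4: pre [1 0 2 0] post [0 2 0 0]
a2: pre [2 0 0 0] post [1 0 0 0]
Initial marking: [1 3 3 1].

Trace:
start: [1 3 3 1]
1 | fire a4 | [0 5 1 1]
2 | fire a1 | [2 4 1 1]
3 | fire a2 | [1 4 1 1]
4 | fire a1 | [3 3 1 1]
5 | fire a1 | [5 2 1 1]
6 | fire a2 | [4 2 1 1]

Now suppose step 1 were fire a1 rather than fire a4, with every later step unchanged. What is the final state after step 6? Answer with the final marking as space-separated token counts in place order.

5 0 3 1

(re-executing from step 1 with the substitution; state before step 1: [1 3 3 1])
1 | fire a1 | [3 2 3 1]
2 | fire a1 | [5 1 3 1]
3 | fire a2 | [4 1 3 1]
4 | fire a1 | [6 0 3 1]
5 | fire a1 | [6 0 3 1]
6 | fire a2 | [5 0 3 1]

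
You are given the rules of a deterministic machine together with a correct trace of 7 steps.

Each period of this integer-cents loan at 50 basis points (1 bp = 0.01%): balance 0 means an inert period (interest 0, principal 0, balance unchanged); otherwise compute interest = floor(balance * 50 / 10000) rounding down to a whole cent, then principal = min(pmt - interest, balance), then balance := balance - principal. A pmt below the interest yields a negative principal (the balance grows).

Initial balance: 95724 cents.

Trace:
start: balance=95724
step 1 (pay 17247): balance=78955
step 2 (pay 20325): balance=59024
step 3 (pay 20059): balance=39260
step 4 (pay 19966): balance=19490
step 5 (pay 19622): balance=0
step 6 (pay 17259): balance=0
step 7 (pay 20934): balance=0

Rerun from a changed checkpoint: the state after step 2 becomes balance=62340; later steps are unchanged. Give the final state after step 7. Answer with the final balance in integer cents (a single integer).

0

state after step 2 := balance=62340
step 3 (pay 20059): balance=42592
step 4 (pay 19966): balance=22838
step 5 (pay 19622): balance=3330
step 6 (pay 17259): balance=0
step 7 (pay 20934): balance=0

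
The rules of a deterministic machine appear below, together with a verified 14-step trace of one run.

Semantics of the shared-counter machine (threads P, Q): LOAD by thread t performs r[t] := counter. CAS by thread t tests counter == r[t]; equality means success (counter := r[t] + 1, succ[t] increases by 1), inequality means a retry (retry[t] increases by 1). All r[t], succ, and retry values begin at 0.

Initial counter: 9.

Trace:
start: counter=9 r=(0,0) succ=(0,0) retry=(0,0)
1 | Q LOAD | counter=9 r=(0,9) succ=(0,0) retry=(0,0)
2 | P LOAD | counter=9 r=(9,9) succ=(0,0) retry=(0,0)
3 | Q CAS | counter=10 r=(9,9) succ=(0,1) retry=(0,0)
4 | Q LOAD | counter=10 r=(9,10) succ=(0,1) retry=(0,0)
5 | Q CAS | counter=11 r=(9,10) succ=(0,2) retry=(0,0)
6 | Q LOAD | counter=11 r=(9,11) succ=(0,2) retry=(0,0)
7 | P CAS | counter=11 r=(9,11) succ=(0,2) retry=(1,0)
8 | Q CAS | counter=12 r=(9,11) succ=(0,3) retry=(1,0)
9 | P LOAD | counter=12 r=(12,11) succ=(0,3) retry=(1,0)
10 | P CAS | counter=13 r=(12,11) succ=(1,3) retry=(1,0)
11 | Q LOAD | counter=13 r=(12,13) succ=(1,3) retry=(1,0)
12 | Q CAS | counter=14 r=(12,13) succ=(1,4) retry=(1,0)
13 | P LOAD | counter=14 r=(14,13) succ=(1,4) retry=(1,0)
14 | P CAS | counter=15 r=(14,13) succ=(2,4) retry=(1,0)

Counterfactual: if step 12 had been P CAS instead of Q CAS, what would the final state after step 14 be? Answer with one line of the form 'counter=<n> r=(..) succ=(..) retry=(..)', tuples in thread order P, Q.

(re-executing from step 12 with the substitution; state before step 12: counter=13 r=(12,13) succ=(1,3) retry=(1,0))
12 | P CAS | counter=13 r=(12,13) succ=(1,3) retry=(2,0)
13 | P LOAD | counter=13 r=(13,13) succ=(1,3) retry=(2,0)
14 | P CAS | counter=14 r=(13,13) succ=(2,3) retry=(2,0)

counter=14 r=(13,13) succ=(2,3) retry=(2,0)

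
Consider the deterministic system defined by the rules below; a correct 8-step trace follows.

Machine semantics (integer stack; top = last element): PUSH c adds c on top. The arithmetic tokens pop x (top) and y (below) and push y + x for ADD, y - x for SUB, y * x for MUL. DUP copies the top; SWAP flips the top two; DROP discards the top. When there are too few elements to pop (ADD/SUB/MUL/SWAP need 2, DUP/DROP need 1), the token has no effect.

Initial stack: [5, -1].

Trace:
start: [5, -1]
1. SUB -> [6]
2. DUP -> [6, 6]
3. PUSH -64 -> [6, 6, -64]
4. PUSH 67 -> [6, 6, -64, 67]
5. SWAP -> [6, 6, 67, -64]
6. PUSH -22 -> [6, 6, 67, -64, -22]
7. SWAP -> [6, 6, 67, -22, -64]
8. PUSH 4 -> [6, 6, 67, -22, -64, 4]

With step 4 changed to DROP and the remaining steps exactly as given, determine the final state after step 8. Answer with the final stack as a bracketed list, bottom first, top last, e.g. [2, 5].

[6, -22, 6, 4]

(re-executing from step 4 with the substitution; state before step 4: [6, 6, -64])
4. DROP -> [6, 6]
5. SWAP -> [6, 6]
6. PUSH -22 -> [6, 6, -22]
7. SWAP -> [6, -22, 6]
8. PUSH 4 -> [6, -22, 6, 4]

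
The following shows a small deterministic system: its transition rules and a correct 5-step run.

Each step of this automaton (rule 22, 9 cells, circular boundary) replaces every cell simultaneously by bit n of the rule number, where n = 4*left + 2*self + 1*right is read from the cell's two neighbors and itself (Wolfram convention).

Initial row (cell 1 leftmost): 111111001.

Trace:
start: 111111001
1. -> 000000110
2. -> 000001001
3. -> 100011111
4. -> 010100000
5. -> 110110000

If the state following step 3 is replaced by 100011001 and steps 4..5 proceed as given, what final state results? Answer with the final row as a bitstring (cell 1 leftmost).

state after step 3 := 100011001
4. -> 010100110
5. -> 110111001

110111001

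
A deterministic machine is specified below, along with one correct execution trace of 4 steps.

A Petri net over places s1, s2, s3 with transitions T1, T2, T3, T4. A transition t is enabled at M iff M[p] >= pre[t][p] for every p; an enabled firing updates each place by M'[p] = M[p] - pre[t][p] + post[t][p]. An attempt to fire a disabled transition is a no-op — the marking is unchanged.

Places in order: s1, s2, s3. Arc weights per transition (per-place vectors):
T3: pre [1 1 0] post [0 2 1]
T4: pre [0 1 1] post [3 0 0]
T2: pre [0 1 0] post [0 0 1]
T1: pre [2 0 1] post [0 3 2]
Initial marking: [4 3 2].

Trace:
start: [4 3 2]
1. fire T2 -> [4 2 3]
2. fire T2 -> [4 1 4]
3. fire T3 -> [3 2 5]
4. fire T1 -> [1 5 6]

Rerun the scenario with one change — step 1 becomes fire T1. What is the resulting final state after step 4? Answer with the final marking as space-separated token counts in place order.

1 6 5

(re-executing from step 1 with the substitution; state before step 1: [4 3 2])
1. fire T1 -> [2 6 3]
2. fire T2 -> [2 5 4]
3. fire T3 -> [1 6 5]
4. fire T1 -> [1 6 5]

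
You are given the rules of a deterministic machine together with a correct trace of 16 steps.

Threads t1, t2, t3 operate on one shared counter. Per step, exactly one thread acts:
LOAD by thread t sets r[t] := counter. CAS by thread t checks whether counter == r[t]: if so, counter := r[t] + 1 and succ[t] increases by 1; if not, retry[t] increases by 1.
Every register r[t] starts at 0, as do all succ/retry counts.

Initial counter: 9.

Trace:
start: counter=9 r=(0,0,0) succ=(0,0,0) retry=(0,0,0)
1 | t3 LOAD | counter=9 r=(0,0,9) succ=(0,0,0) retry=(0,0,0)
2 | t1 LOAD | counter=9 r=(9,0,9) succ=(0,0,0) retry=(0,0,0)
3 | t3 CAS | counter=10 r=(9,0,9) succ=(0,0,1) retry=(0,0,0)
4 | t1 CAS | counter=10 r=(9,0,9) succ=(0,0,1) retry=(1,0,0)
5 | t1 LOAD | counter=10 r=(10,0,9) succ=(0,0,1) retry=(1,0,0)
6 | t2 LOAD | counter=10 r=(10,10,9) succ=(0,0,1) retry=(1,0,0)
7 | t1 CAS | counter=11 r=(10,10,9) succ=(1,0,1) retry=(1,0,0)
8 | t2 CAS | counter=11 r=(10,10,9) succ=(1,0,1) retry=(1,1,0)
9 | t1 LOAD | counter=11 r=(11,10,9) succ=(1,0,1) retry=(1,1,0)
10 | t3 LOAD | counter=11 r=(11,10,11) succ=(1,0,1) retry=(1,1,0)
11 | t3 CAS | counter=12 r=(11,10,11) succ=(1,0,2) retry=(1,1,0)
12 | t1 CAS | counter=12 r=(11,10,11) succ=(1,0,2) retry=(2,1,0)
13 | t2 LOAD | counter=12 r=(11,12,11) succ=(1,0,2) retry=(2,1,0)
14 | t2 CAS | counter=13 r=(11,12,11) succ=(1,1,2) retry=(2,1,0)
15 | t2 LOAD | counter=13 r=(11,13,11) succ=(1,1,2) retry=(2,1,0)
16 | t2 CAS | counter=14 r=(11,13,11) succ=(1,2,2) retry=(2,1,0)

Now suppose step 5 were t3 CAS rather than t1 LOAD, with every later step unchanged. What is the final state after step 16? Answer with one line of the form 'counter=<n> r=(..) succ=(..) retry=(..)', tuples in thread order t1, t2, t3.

(re-executing from step 5 with the substitution; state before step 5: counter=10 r=(9,0,9) succ=(0,0,1) retry=(1,0,0))
5 | t3 CAS | counter=10 r=(9,0,9) succ=(0,0,1) retry=(1,0,1)
6 | t2 LOAD | counter=10 r=(9,10,9) succ=(0,0,1) retry=(1,0,1)
7 | t1 CAS | counter=10 r=(9,10,9) succ=(0,0,1) retry=(2,0,1)
8 | t2 CAS | counter=11 r=(9,10,9) succ=(0,1,1) retry=(2,0,1)
9 | t1 LOAD | counter=11 r=(11,10,9) succ=(0,1,1) retry=(2,0,1)
10 | t3 LOAD | counter=11 r=(11,10,11) succ=(0,1,1) retry=(2,0,1)
11 | t3 CAS | counter=12 r=(11,10,11) succ=(0,1,2) retry=(2,0,1)
12 | t1 CAS | counter=12 r=(11,10,11) succ=(0,1,2) retry=(3,0,1)
13 | t2 LOAD | counter=12 r=(11,12,11) succ=(0,1,2) retry=(3,0,1)
14 | t2 CAS | counter=13 r=(11,12,11) succ=(0,2,2) retry=(3,0,1)
15 | t2 LOAD | counter=13 r=(11,13,11) succ=(0,2,2) retry=(3,0,1)
16 | t2 CAS | counter=14 r=(11,13,11) succ=(0,3,2) retry=(3,0,1)

counter=14 r=(11,13,11) succ=(0,3,2) retry=(3,0,1)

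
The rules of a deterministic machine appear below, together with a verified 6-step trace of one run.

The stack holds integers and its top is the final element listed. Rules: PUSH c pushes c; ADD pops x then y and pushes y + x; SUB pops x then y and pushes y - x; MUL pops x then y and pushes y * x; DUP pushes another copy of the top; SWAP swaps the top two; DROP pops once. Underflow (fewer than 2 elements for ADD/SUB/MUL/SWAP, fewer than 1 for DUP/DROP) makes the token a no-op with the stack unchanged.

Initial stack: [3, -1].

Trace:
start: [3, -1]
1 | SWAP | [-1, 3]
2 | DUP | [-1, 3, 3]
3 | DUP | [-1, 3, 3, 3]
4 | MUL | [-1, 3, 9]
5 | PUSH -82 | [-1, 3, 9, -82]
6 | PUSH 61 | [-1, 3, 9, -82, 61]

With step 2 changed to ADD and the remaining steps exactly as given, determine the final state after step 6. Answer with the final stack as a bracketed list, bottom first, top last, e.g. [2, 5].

[4, -82, 61]

(re-executing from step 2 with the substitution; state before step 2: [-1, 3])
2 | ADD | [2]
3 | DUP | [2, 2]
4 | MUL | [4]
5 | PUSH -82 | [4, -82]
6 | PUSH 61 | [4, -82, 61]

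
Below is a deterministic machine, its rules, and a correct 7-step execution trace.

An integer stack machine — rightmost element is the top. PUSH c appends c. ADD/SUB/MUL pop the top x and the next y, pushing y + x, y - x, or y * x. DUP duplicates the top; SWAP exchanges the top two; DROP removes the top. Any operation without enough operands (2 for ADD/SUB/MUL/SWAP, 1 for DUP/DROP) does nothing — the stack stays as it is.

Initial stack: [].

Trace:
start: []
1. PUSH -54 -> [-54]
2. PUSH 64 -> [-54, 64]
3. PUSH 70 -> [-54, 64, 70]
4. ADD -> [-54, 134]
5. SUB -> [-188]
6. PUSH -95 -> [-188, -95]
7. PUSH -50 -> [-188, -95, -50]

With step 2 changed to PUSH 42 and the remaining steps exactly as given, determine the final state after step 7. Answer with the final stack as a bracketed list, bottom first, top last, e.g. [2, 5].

(re-executing from step 2 with the substitution; state before step 2: [-54])
2. PUSH 42 -> [-54, 42]
3. PUSH 70 -> [-54, 42, 70]
4. ADD -> [-54, 112]
5. SUB -> [-166]
6. PUSH -95 -> [-166, -95]
7. PUSH -50 -> [-166, -95, -50]

[-166, -95, -50]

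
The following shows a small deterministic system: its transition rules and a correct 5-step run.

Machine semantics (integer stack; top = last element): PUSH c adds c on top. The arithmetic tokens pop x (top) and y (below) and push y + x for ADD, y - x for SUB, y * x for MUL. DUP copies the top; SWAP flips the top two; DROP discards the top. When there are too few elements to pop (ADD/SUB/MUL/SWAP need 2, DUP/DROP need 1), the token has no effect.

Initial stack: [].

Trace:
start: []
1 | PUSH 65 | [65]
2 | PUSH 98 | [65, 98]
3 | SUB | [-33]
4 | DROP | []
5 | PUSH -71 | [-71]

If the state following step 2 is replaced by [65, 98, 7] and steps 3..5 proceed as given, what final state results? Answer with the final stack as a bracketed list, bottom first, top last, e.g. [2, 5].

state after step 2 := [65, 98, 7]
3 | SUB | [65, 91]
4 | DROP | [65]
5 | PUSH -71 | [65, -71]

[65, -71]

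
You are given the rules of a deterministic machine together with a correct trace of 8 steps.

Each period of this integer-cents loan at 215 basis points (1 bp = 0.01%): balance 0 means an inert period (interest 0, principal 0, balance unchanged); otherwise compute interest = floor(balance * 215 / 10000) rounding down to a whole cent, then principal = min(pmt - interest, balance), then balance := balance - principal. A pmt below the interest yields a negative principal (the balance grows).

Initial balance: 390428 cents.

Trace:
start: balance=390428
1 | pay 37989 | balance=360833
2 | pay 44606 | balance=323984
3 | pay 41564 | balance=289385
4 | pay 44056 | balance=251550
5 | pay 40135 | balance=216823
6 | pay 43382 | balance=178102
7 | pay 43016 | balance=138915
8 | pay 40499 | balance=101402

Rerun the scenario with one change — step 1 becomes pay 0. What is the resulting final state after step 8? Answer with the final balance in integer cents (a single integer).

(re-executing from step 1 with the substitution; state before step 1: balance=390428)
1 | pay 0 | balance=398822
2 | pay 44606 | balance=362790
3 | pay 41564 | balance=329025
4 | pay 44056 | balance=292043
5 | pay 40135 | balance=258186
6 | pay 43382 | balance=220354
7 | pay 43016 | balance=182075
8 | pay 40499 | balance=145490

145490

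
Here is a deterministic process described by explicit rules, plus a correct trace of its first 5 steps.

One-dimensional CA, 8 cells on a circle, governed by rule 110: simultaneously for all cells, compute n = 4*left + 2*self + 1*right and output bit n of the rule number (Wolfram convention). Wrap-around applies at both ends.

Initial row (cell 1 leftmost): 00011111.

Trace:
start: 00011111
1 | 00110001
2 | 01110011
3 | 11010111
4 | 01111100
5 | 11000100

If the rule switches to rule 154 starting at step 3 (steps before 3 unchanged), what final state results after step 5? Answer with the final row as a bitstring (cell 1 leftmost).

10111001

(re-executing steps 3..5 under rule 154; state before step 3: 01110011)
3 | 01101110
4 | 11001101
5 | 10111001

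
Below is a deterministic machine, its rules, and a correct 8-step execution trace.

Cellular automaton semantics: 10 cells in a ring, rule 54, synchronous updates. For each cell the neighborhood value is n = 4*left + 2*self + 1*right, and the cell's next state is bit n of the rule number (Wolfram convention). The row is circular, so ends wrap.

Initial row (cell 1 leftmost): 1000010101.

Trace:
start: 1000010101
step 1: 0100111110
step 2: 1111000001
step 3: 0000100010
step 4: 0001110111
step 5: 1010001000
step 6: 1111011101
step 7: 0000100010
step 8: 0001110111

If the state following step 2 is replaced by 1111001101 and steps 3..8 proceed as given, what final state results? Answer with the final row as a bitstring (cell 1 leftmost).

state after step 2 := 1111001101
step 3: 0000110010
step 4: 0001001111
step 5: 1011110000
step 6: 1100001001
step 7: 0010011110
step 8: 0111100001

0111100001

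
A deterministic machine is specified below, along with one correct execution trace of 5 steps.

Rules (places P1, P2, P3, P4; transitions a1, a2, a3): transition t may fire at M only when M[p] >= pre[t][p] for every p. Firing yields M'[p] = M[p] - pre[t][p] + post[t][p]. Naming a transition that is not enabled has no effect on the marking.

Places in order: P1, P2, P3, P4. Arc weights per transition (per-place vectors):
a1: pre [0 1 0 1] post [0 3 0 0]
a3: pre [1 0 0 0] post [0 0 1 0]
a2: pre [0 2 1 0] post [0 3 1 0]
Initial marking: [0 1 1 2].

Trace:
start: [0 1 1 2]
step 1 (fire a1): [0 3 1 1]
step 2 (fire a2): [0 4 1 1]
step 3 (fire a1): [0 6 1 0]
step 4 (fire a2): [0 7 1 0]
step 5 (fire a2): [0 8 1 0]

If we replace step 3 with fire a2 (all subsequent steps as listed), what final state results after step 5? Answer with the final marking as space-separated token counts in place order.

(re-executing from step 3 with the substitution; state before step 3: [0 4 1 1])
step 3 (fire a2): [0 5 1 1]
step 4 (fire a2): [0 6 1 1]
step 5 (fire a2): [0 7 1 1]

0 7 1 1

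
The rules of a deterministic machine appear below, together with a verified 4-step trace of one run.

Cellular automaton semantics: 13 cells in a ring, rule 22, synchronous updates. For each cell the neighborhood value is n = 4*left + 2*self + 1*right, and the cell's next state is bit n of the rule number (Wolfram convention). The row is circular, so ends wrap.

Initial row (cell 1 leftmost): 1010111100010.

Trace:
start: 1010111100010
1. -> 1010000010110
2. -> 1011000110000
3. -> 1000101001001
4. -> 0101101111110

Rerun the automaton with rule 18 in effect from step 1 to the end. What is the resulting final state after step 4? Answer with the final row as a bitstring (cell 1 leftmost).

1000010000000

(re-executing steps 1..4 under rule 18; state before step 1: 1010111100010)
1. -> 0000000010100
2. -> 0000000100010
3. -> 0000001010101
4. -> 1000010000000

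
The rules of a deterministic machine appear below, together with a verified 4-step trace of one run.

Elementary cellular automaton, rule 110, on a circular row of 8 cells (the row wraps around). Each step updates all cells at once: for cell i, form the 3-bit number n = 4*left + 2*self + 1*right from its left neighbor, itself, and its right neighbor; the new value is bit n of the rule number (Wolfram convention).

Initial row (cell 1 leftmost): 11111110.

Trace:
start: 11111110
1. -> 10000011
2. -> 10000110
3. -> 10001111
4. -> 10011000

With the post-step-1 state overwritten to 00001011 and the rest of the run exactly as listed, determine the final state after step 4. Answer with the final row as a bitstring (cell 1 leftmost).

state after step 1 := 00001011
2. -> 00011111
3. -> 00110001
4. -> 01110011

01110011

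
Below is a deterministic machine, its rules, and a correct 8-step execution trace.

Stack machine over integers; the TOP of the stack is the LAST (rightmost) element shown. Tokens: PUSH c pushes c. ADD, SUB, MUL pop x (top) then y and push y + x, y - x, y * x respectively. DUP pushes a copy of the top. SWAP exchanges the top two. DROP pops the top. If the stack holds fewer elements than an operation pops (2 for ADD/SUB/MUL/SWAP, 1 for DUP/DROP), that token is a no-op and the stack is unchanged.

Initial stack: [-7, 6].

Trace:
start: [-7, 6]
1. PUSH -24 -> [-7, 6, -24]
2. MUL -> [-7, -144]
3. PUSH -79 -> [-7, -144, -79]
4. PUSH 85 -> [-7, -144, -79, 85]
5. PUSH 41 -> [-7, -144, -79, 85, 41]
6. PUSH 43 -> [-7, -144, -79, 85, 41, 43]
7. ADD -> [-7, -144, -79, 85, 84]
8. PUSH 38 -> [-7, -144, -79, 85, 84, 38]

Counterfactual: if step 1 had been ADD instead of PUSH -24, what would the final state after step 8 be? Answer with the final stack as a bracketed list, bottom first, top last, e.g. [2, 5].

(re-executing from step 1 with the substitution; state before step 1: [-7, 6])
1. ADD -> [-1]
2. MUL -> [-1]
3. PUSH -79 -> [-1, -79]
4. PUSH 85 -> [-1, -79, 85]
5. PUSH 41 -> [-1, -79, 85, 41]
6. PUSH 43 -> [-1, -79, 85, 41, 43]
7. ADD -> [-1, -79, 85, 84]
8. PUSH 38 -> [-1, -79, 85, 84, 38]

[-1, -79, 85, 84, 38]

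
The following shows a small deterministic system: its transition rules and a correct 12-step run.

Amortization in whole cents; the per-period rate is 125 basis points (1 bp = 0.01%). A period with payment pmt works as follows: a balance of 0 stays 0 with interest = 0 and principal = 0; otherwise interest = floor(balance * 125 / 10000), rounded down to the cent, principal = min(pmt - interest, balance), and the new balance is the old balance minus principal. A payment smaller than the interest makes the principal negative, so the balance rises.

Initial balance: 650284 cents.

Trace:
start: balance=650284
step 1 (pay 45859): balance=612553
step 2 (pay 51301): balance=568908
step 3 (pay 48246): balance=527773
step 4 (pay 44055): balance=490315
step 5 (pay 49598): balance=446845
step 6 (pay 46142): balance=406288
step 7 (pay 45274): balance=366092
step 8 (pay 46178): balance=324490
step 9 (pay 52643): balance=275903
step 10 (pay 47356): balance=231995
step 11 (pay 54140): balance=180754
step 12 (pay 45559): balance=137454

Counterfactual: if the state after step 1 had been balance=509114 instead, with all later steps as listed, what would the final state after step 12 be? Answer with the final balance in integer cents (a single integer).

state after step 1 := balance=509114
step 2 (pay 51301): balance=464176
step 3 (pay 48246): balance=421732
step 4 (pay 44055): balance=382948
step 5 (pay 49598): balance=338136
step 6 (pay 46142): balance=296220
step 7 (pay 45274): balance=254648
step 8 (pay 46178): balance=211653
step 9 (pay 52643): balance=161655
step 10 (pay 47356): balance=116319
step 11 (pay 54140): balance=63632
step 12 (pay 45559): balance=18868

18868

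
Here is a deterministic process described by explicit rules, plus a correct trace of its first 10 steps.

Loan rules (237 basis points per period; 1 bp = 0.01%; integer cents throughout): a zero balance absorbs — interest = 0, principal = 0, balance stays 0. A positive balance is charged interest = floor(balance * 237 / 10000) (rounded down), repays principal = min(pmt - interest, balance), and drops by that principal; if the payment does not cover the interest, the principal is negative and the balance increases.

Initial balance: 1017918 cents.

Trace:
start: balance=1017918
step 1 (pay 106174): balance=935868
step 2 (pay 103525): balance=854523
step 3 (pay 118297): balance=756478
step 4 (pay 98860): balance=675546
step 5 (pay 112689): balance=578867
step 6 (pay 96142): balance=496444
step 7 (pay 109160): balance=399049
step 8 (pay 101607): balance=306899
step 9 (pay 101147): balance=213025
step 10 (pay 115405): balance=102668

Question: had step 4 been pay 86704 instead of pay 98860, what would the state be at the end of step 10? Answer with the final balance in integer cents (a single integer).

(re-executing from step 4 with the substitution; state before step 4: balance=756478)
step 4 (pay 86704): balance=687702
step 5 (pay 112689): balance=591311
step 6 (pay 96142): balance=509183
step 7 (pay 109160): balance=412090
step 8 (pay 101607): balance=320249
step 9 (pay 101147): balance=226691
step 10 (pay 115405): balance=116658

116658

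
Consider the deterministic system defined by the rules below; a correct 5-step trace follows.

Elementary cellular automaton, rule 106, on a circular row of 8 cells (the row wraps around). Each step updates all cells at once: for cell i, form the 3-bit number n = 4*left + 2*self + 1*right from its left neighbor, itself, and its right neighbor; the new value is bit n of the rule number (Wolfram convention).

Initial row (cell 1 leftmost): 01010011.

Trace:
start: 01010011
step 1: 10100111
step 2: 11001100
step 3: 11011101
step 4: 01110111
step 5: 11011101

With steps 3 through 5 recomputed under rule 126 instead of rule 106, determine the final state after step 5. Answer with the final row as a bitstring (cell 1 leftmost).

(re-executing steps 3..5 under rule 126; state before step 3: 11001100)
step 3: 11111111
step 4: 00000000
step 5: 00000000

00000000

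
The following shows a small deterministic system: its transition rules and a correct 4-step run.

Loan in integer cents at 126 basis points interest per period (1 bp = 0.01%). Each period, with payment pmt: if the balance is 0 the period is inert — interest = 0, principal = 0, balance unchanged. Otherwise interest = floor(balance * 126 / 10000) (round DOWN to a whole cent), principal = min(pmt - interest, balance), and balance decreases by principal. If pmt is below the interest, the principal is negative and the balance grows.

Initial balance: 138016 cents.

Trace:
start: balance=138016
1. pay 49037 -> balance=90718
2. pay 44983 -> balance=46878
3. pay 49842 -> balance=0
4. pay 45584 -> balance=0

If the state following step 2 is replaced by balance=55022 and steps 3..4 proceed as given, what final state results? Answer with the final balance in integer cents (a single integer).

state after step 2 := balance=55022
3. pay 49842 -> balance=5873
4. pay 45584 -> balance=0

0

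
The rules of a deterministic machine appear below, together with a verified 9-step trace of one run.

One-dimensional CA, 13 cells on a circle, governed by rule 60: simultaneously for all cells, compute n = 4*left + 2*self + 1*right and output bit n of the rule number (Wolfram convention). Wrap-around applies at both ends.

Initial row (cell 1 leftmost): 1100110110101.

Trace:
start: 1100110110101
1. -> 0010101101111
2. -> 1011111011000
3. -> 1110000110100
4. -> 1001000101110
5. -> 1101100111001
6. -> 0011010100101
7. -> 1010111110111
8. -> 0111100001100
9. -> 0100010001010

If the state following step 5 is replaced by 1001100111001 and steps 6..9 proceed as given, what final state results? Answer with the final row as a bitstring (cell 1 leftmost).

state after step 5 := 1001100111001
6. -> 0101010100101
7. -> 1111111110111
8. -> 0000000001100
9. -> 0000000001010

0000000001010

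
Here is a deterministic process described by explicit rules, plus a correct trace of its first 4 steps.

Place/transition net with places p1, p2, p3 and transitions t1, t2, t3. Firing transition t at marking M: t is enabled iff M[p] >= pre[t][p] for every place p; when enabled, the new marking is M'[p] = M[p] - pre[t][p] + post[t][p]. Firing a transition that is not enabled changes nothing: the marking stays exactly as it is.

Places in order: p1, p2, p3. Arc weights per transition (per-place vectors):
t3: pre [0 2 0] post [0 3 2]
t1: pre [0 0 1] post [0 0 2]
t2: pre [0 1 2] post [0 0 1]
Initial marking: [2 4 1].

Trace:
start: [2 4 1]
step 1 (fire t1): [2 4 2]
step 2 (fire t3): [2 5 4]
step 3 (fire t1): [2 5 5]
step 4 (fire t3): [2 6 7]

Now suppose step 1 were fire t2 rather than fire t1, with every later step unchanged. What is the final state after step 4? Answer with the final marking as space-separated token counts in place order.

2 6 6

(re-executing from step 1 with the substitution; state before step 1: [2 4 1])
step 1 (fire t2): [2 4 1]
step 2 (fire t3): [2 5 3]
step 3 (fire t1): [2 5 4]
step 4 (fire t3): [2 6 6]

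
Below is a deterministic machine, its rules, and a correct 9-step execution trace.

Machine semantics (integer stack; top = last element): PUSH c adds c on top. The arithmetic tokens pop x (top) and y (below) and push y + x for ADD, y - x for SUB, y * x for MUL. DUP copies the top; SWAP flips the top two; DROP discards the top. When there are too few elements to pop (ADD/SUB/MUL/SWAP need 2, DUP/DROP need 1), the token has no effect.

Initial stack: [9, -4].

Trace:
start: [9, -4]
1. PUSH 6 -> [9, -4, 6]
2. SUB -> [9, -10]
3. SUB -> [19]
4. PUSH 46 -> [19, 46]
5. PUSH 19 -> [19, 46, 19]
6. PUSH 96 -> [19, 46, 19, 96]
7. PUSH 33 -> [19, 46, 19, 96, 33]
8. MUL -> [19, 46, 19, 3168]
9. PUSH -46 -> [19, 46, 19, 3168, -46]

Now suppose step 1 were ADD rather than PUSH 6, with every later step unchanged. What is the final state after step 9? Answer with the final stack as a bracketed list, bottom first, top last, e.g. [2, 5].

(re-executing from step 1 with the substitution; state before step 1: [9, -4])
1. ADD -> [5]
2. SUB -> [5]
3. SUB -> [5]
4. PUSH 46 -> [5, 46]
5. PUSH 19 -> [5, 46, 19]
6. PUSH 96 -> [5, 46, 19, 96]
7. PUSH 33 -> [5, 46, 19, 96, 33]
8. MUL -> [5, 46, 19, 3168]
9. PUSH -46 -> [5, 46, 19, 3168, -46]

[5, 46, 19, 3168, -46]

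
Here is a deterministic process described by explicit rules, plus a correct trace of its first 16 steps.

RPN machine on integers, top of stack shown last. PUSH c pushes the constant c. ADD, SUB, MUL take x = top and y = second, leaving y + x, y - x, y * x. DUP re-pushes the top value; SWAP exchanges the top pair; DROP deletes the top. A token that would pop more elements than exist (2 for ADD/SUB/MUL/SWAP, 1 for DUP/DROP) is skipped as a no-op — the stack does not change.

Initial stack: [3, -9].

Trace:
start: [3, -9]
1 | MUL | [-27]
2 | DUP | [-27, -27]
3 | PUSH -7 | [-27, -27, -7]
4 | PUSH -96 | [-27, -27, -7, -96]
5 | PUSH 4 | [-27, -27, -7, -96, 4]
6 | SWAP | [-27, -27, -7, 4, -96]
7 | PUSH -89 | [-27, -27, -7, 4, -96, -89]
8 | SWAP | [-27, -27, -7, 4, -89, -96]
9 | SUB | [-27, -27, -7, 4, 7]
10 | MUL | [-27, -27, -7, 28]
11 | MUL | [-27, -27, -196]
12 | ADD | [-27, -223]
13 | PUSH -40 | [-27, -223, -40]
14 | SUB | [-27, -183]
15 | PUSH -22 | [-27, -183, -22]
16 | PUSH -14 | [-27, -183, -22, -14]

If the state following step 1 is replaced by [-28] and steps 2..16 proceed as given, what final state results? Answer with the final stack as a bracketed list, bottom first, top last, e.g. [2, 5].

[-28, -184, -22, -14]

state after step 1 := [-28]
2 | DUP | [-28, -28]
3 | PUSH -7 | [-28, -28, -7]
4 | PUSH -96 | [-28, -28, -7, -96]
5 | PUSH 4 | [-28, -28, -7, -96, 4]
6 | SWAP | [-28, -28, -7, 4, -96]
7 | PUSH -89 | [-28, -28, -7, 4, -96, -89]
8 | SWAP | [-28, -28, -7, 4, -89, -96]
9 | SUB | [-28, -28, -7, 4, 7]
10 | MUL | [-28, -28, -7, 28]
11 | MUL | [-28, -28, -196]
12 | ADD | [-28, -224]
13 | PUSH -40 | [-28, -224, -40]
14 | SUB | [-28, -184]
15 | PUSH -22 | [-28, -184, -22]
16 | PUSH -14 | [-28, -184, -22, -14]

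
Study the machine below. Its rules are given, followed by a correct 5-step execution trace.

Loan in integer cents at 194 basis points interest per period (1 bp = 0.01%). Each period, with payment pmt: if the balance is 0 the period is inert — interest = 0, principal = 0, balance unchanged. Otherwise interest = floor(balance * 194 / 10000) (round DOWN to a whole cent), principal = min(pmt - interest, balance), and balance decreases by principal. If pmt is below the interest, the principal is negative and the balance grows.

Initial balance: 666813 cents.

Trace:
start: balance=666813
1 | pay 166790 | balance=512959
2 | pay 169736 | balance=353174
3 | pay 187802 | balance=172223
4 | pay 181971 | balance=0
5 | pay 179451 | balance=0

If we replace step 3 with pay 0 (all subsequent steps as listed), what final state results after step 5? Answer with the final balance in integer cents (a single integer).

9176

(re-executing from step 3 with the substitution; state before step 3: balance=353174)
3 | pay 0 | balance=360025
4 | pay 181971 | balance=185038
5 | pay 179451 | balance=9176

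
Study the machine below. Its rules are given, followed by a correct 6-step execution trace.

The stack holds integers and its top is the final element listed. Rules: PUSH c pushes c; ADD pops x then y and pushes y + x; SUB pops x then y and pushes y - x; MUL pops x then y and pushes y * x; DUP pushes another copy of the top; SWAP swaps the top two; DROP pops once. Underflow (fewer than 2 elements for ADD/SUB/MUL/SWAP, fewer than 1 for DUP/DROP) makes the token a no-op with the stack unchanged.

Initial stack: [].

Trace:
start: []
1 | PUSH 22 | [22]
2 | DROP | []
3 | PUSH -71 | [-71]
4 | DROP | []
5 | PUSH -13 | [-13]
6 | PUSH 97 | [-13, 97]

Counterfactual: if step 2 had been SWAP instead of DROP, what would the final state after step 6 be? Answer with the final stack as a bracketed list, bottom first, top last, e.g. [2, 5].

[22, -13, 97]

(re-executing from step 2 with the substitution; state before step 2: [22])
2 | SWAP | [22]
3 | PUSH -71 | [22, -71]
4 | DROP | [22]
5 | PUSH -13 | [22, -13]
6 | PUSH 97 | [22, -13, 97]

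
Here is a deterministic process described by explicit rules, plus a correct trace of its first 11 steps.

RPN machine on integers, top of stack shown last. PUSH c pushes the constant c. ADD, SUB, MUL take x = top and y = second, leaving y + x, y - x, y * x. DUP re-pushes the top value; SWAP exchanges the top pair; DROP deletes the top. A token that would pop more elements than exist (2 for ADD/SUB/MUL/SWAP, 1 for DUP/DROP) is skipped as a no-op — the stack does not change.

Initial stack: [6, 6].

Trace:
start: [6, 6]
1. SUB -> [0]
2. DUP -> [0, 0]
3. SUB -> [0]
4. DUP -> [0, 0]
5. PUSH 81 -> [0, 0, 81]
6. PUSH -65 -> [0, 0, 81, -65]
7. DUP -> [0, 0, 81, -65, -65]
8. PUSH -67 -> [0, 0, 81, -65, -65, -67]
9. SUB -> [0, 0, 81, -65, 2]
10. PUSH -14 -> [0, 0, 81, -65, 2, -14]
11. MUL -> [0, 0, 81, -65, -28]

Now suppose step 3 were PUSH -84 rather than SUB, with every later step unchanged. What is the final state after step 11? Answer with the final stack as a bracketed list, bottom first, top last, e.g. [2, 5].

[0, 0, -84, -84, 81, -65, -28]

(re-executing from step 3 with the substitution; state before step 3: [0, 0])
3. PUSH -84 -> [0, 0, -84]
4. DUP -> [0, 0, -84, -84]
5. PUSH 81 -> [0, 0, -84, -84, 81]
6. PUSH -65 -> [0, 0, -84, -84, 81, -65]
7. DUP -> [0, 0, -84, -84, 81, -65, -65]
8. PUSH -67 -> [0, 0, -84, -84, 81, -65, -65, -67]
9. SUB -> [0, 0, -84, -84, 81, -65, 2]
10. PUSH -14 -> [0, 0, -84, -84, 81, -65, 2, -14]
11. MUL -> [0, 0, -84, -84, 81, -65, -28]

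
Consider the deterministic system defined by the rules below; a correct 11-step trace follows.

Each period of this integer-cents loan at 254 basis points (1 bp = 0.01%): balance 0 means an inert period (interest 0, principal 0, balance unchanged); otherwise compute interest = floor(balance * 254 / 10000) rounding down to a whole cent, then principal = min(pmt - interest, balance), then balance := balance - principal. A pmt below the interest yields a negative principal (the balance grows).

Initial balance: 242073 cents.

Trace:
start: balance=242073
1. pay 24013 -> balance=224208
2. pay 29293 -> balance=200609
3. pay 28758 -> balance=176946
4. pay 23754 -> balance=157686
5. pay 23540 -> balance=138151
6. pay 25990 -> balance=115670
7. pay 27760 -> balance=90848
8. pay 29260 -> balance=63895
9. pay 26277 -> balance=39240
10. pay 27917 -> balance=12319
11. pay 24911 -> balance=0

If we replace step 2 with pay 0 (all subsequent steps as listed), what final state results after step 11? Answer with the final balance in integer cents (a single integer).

24431

(re-executing from step 2 with the substitution; state before step 2: balance=224208)
2. pay 0 -> balance=229902
3. pay 28758 -> balance=206983
4. pay 23754 -> balance=188486
5. pay 23540 -> balance=169733
6. pay 25990 -> balance=148054
7. pay 27760 -> balance=124054
8. pay 29260 -> balance=97944
9. pay 26277 -> balance=74154
10. pay 27917 -> balance=48120
11. pay 24911 -> balance=24431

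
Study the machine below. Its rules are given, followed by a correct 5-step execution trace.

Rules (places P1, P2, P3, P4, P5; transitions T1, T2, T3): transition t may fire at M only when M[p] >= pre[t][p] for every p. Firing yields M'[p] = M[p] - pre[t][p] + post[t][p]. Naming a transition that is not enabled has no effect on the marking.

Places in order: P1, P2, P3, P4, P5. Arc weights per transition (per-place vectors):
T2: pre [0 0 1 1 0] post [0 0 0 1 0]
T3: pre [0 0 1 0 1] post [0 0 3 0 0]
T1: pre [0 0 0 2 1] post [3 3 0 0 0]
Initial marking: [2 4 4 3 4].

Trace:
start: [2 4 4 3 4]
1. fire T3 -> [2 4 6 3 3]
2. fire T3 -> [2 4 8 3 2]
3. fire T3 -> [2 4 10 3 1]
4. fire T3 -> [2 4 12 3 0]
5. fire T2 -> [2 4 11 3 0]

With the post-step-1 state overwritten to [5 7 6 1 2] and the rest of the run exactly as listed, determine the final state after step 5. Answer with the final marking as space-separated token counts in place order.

5 7 9 1 0

state after step 1 := [5 7 6 1 2]
2. fire T3 -> [5 7 8 1 1]
3. fire T3 -> [5 7 10 1 0]
4. fire T3 -> [5 7 10 1 0]
5. fire T2 -> [5 7 9 1 0]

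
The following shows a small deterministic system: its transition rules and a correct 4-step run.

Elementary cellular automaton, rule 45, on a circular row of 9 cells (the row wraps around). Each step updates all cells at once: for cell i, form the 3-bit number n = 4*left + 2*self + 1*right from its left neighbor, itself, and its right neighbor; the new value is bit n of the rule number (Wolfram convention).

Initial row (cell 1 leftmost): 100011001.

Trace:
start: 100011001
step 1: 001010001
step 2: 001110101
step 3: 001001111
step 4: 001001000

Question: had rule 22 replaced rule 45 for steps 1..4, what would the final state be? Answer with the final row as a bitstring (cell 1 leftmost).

000001001

(re-executing steps 1..4 under rule 22; state before step 1: 100011001)
step 1: 010100110
step 2: 110111001
step 3: 000000110
step 4: 000001001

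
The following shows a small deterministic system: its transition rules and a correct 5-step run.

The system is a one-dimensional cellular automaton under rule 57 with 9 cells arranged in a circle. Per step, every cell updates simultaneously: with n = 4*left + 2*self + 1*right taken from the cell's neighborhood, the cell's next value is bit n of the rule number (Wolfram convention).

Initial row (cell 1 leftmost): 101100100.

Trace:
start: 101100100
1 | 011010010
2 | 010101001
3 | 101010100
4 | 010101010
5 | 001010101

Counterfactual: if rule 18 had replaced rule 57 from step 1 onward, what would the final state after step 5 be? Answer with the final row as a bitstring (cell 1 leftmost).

000010001

(re-executing steps 1..5 under rule 18; state before step 1: 101100100)
1 | 000011011
2 | 100100000
3 | 011010001
4 | 000001010
5 | 000010001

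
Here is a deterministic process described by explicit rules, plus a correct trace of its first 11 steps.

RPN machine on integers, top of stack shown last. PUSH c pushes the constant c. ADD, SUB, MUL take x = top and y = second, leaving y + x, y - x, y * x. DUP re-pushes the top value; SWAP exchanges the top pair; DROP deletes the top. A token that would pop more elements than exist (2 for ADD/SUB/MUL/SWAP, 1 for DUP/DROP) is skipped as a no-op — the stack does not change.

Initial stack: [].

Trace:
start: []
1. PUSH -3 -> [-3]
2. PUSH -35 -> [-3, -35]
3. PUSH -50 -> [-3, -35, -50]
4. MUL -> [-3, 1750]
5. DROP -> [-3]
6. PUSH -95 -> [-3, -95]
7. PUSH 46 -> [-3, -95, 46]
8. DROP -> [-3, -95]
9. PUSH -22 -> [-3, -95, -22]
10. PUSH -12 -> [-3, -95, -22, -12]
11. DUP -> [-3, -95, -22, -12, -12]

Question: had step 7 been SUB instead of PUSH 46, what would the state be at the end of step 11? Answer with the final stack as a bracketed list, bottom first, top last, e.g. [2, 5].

(re-executing from step 7 with the substitution; state before step 7: [-3, -95])
7. SUB -> [92]
8. DROP -> []
9. PUSH -22 -> [-22]
10. PUSH -12 -> [-22, -12]
11. DUP -> [-22, -12, -12]

[-22, -12, -12]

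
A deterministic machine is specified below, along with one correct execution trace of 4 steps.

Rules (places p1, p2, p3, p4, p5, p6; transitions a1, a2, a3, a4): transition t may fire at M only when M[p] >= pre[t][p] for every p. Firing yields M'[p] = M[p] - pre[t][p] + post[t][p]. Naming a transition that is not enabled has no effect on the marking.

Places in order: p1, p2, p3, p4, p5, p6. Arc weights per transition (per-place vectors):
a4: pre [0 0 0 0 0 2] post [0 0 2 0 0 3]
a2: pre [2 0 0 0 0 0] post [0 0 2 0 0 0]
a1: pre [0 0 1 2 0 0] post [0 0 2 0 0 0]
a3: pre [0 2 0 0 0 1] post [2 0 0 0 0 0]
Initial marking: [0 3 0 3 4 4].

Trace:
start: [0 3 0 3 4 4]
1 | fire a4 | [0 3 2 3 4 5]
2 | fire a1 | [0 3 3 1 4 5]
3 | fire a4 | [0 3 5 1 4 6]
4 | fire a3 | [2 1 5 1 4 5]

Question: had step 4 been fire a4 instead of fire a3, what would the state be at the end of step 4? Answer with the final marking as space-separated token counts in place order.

(re-executing from step 4 with the substitution; state before step 4: [0 3 5 1 4 6])
4 | fire a4 | [0 3 7 1 4 7]

0 3 7 1 4 7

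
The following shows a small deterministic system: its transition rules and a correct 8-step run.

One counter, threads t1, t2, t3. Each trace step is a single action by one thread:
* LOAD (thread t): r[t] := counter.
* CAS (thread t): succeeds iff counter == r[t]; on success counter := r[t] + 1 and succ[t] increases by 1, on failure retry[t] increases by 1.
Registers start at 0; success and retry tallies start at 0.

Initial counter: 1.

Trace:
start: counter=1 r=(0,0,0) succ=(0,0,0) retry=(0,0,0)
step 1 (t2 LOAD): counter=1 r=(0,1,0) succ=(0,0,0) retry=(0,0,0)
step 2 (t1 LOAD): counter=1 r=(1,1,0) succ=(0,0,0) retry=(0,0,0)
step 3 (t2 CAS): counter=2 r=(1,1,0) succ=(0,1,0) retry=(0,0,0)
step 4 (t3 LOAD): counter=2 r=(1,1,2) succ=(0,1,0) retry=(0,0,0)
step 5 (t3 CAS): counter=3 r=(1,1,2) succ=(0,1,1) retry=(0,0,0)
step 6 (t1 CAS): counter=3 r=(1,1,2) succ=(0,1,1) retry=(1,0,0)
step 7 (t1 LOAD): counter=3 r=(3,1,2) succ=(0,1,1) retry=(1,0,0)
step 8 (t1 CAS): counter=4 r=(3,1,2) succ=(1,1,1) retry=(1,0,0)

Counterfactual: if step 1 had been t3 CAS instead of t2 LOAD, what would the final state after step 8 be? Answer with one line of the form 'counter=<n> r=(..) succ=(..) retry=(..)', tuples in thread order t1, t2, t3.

(re-executing from step 1 with the substitution; state before step 1: counter=1 r=(0,0,0) succ=(0,0,0) retry=(0,0,0))
step 1 (t3 CAS): counter=1 r=(0,0,0) succ=(0,0,0) retry=(0,0,1)
step 2 (t1 LOAD): counter=1 r=(1,0,0) succ=(0,0,0) retry=(0,0,1)
step 3 (t2 CAS): counter=1 r=(1,0,0) succ=(0,0,0) retry=(0,1,1)
step 4 (t3 LOAD): counter=1 r=(1,0,1) succ=(0,0,0) retry=(0,1,1)
step 5 (t3 CAS): counter=2 r=(1,0,1) succ=(0,0,1) retry=(0,1,1)
step 6 (t1 CAS): counter=2 r=(1,0,1) succ=(0,0,1) retry=(1,1,1)
step 7 (t1 LOAD): counter=2 r=(2,0,1) succ=(0,0,1) retry=(1,1,1)
step 8 (t1 CAS): counter=3 r=(2,0,1) succ=(1,0,1) retry=(1,1,1)

counter=3 r=(2,0,1) succ=(1,0,1) retry=(1,1,1)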